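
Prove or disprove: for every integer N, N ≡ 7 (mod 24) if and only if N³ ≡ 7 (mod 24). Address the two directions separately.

The biconditional holds.

(⟹) Suppose N ≡ 7 (mod 24). Write N = 24j + 7. Then (24j + 7)³ = 13824j³ + 12096j² + 3528j + 343 = 24(576j³ + 504j² + 147j + 14) + 7, so N³ ≡ 7 (mod 24).

(⟸) Conversely, suppose N³ ≡ 7 (mod 24). The only residue r in {0, …, 23} with r³ ≡ 7 (mod 24) is r = 7, so N ≡ 7 (mod 24).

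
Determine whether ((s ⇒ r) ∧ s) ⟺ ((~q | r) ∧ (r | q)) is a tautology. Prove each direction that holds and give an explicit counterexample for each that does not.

Forward direction. Assume the antecedent. If q is true, the antecedent forces (q = T, r = T, s = T), and (~q | r) ∧ (r | q) holds there. If q is false, the antecedent forces (q = F, r = T, s = T), and (~q | r) ∧ (r | q) holds there. Either way (~q | r) ∧ (r | q) holds.

Converse. This fails. Under q = F, r = T, s = F, the left side is false but the right side is true.

Only the forward implication holds.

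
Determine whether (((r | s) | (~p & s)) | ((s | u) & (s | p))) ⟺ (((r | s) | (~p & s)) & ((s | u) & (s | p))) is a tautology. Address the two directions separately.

The forward direction fails; the converse holds.

(←) Assume the antecedent. If s is true, the consequent reduces to true regardless of the other variables. If s is false, the antecedent forces (s = F, r = T, u = T, p = T), and the consequent holds there. Either way the consequent holds.

(→) This fails. Under s = F, r = T, u = F, p = F, the left side is true but the right side is false.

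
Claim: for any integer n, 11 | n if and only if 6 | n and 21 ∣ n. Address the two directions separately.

(⟹) This fails: take n = 11. Certainly 11 ∣ 11, but 6 ∤ 11.

(⟸) This fails: take n = 42. Both 6 ∣ 42 and 21 ∣ 42, yet 42 is not a multiple of 11 (since 42 = 3·11 + 9), so 11 ∤ 42.

Both directions fail.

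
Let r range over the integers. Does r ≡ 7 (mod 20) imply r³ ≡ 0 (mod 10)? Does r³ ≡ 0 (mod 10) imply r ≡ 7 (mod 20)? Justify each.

(⇒) fails and (⇐) fails.

(→) This fails: take r = 7. Then 7 ≡ 7 (mod 20), but 7³ = 343 ≡ 3 (mod 10), not 0.

(←) This fails: take r = 0. Then 0³ = 0 ≡ 0 (mod 10), yet 0 ≡ 0 (mod 20), not 7.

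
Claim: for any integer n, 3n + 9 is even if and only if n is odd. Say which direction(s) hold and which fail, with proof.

(→) Suppose 3n + 9 is even. Since 3 is odd, 3n and n have the same parity, so 3n + 9 ≡ n + 9 (mod 2). As 9 is odd, 3n + 9 is even exactly when n is odd. Thus n is odd.

(←) Conversely, suppose n is odd; write n = 2j + 1. Then 3n + 9 = 3·(2j + 1) + 9 = 2·3j + 12, which is even.

Both directions hold; the statement is true.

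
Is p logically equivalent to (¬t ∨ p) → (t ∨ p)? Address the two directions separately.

(→) Assume the antecedent. If p is true, (¬t ∨ p) → (t ∨ p) reduces to true regardless of the other variables. If p is false, the antecedent cannot hold. Either way (¬t ∨ p) → (t ∨ p) holds.

(←) This fails. Under p = F, t = T, the left side is false but the right side is true.

Only the forward direction holds.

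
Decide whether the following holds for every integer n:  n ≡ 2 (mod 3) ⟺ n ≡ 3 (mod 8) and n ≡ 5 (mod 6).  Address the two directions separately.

Not equivalent: only (⇐) holds.

(←) If n ≡ 3 (mod 8) and n ≡ 5 (mod 6), then by the Chinese remainder theorem n ≡ 11 (mod 24). Since 11 ≡ 2 (mod 3) and 3 ∣ 24, we get n ≡ 2 (mod 3).

(→) This fails: n = 2 gives 2 ≡ 2 (mod 3) but 2 ≡ 2 (mod 8), so the conjunction on the right does not hold.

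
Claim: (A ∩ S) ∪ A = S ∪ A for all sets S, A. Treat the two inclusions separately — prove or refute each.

Only the forward inclusion holds.

Forward inclusion. Let x ∈ (A ∩ S) ∪ A. Then either x ∈ A and x ∉ S; or x ∈ S ∩ A. In each case x ∈ S ∪ A, so (A ∩ S) ∪ A ⊆ S ∪ A.

Reverse inclusion. This inclusion fails. Take S = {1}, A = ∅; then 1 ∈ S ∪ A but 1 ∉ (A ∩ S) ∪ A.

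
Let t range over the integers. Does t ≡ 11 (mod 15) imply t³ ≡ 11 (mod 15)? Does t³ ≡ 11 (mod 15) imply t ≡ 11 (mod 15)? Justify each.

Converse. Suppose t³ ≡ 11 (mod 15). The only residue r in {0, …, 14} with r³ ≡ 11 (mod 15) is r = 11, so t ≡ 11 (mod 15).

Forward direction. Suppose t ≡ 11 (mod 15). Write t = 15j + 11. Then (15j + 11)³ = 3375j³ + 7425j² + 5445j + 1331 = 15(225j³ + 495j² + 363j + 88) + 11, so t³ ≡ 11 (mod 15).

The biconditional holds.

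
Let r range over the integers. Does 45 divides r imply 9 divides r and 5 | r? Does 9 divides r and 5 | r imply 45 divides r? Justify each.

The biconditional holds.

Converse. Suppose 9 ∣ r and 5 ∣ r. Any common multiple of 9 and 5 is a multiple of their lcm; here gcd(9, 5) = 1, so lcm(9, 5) = 9·5 = 45, so 45 ∣ r.

Forward direction. If 45 ∣ r, write r = 45q. Since 45 = 5·9, r = 9·(5q), so 9 ∣ r; and since 45 = 9·5, r = 5·(9q), so 5 ∣ r.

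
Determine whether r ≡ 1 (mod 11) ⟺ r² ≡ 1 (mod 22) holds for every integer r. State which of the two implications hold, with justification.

(→) This fails: take r = 12. Then 12 ≡ 1 (mod 11), but 12² = 144 ≡ 12 (mod 22), not 1.

(←) This fails: take r = 21. Then 21² = 441 ≡ 1 (mod 22), yet 21 ≡ 10 (mod 11), not 1.

(⇒) fails and (⇐) fails.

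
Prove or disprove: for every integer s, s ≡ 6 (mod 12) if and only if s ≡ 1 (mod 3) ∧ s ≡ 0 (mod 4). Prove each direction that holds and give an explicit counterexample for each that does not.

(⇒) This fails: s = 6 gives 6 ≡ 6 (mod 12) but 6 ≡ 0 (mod 3), so the conjunction on the right does not hold.

(⇐) This fails: s = 4 satisfies both congruences on the right (4 ≡ 1 mod 3 and 4 ≡ 0 mod 4) yet 4 ≡ 4 (mod 12), not 6.

Neither implication holds.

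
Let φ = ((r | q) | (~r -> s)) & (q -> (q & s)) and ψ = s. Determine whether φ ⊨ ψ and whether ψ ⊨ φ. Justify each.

Only the converse holds.

Forward direction. This fails. Under s = F, q = F, r = T, the left side is true but the right side is false.

Converse. Assume the antecedent. If s is true, the consequent reduces to true regardless of the other variables. If s is false, the antecedent cannot hold. Either way the consequent holds.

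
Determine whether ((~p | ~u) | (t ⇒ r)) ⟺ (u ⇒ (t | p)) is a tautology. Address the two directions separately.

Both directions fail.

Forward direction. This fails. Under t = F, p = F, u = T, r = F, the left side is true but the right side is false.

Converse. This fails. Under t = T, p = T, u = T, r = F, the left side is false but the right side is true.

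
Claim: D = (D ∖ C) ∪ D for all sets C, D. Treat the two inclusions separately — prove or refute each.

Both inclusions hold; the sets are equal.

Forward inclusion. Let x ∈ D. Then either x ∈ D and x ∉ C; or x ∈ C ∩ D. In each case x ∈ (D ∖ C) ∪ D, so D ⊆ (D ∖ C) ∪ D.

Reverse inclusion. Let x ∈ (D ∖ C) ∪ D. Then either x ∈ D and x ∉ C; or x ∈ C ∩ D. In each case x ∈ D, so (D ∖ C) ∪ D ⊆ D.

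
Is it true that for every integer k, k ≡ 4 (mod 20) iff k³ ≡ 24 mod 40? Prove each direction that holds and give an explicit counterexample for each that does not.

(→) Suppose k ≡ 4 (mod 20). Working modulo 40, k ∈ {4, 24}; for each such r, r³ ≡ 24 (mod 40).

(←) This fails: take k = 14. Then 14³ = 2744 ≡ 24 (mod 40), yet 14 ≡ 14 (mod 20), not 4.

The forward direction holds; the converse fails.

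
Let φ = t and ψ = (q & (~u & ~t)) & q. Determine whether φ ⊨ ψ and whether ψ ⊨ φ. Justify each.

Neither direction holds.

Forward direction. This fails. Under q = F, t = T, u = F, the left side is true but the right side is false.

Converse. This fails. Under q = T, t = F, u = F, the left side is false but the right side is true.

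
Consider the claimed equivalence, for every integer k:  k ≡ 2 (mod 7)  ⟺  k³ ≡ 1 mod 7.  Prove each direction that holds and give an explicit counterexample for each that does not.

[⇒] Suppose k ≡ 2 (mod 7). Write k = 7j + 2. Then (7j + 2)³ = 343j³ + 294j² + 84j + 8 = 7(49j³ + 42j² + 12j + 1) + 1, so k³ ≡ 1 (mod 7).

[⇐] This fails: take k = 1. Then 1³ = 1 ≡ 1 (mod 7), yet 1 ≡ 1 (mod 7), not 2.

The forward direction holds; the converse fails.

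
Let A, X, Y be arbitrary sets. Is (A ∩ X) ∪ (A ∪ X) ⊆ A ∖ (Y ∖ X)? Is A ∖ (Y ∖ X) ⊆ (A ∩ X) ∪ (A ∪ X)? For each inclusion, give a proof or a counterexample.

(⟸) Let x ∈ A ∖ (Y ∖ X). Then either x ∈ A and x ∉ X, Y; or x ∈ A ∩ X and x ∉ Y; or x ∈ A ∩ X ∩ Y. In each case x ∈ (A ∩ X) ∪ (A ∪ X), so A ∖ (Y ∖ X) ⊆ (A ∩ X) ∪ (A ∪ X).

(⟹) This inclusion fails. Take A = ∅, X = {1}, Y = ∅; then 1 ∈ (A ∩ X) ∪ (A ∪ X) but 1 ∉ A ∖ (Y ∖ X).

Only the reverse inclusion holds.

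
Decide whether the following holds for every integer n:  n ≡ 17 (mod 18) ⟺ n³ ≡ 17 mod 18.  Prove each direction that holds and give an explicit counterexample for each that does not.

(⟹) Suppose n ≡ 17 (mod 18). Write n = 18j + 17. Then (18j + 17)³ = 5832j³ + 16524j² + 15606j + 4913 = 18(324j³ + 918j² + 867j + 272) + 17, so n³ ≡ 17 (mod 18).

(⟸) This fails: take n = 5. Then 5³ = 125 ≡ 17 (mod 18), yet 5 ≡ 5 (mod 18), not 17.

(⇒) holds; (⇐) fails.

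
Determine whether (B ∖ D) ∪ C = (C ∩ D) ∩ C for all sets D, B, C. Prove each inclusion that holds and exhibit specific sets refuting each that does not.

Only the reverse inclusion holds.

(⟹) This inclusion fails. Take D = ∅, B = {1}, C = ∅; then 1 ∈ (B ∖ D) ∪ C but 1 ∉ (C ∩ D) ∩ C.

(⟸) Let x ∈ (C ∩ D) ∩ C. Then either x ∈ D ∩ C and x ∉ B; or x ∈ D ∩ B ∩ C. In each case x ∈ (B ∖ D) ∪ C, so (C ∩ D) ∩ C ⊆ (B ∖ D) ∪ C.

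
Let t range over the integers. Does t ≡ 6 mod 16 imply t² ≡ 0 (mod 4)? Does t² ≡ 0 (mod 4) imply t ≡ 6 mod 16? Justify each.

[⇒] Suppose t ≡ 6 (mod 16). Then t² ≡ 6² = 36 (mod 16), and since 4 ∣ 16, also t² ≡ 0 (mod 4).

[⇐] This fails: take t = 0. Then 0² = 0 ≡ 0 (mod 4), yet 0 ≡ 0 (mod 16), not 6.

(⇒) holds; (⇐) fails.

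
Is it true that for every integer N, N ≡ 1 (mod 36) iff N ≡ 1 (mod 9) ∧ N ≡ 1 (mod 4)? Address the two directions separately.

Equivalent; both directions hold.

(⟹) Suppose N ≡ 1 (mod 36); write N = 36j + 1. Since 9 ∣ 36, reducing mod 9 gives N ≡ 1 (mod 9); since 4 ∣ 36, reducing mod 4 gives N ≡ 1 (mod 4).

(⟸) Conversely, if N ≡ 1 (mod 9) and N ≡ 1 (mod 4), then by the Chinese remainder theorem N ≡ 1 (mod 36). This is exactly N ≡ 1 (mod 36).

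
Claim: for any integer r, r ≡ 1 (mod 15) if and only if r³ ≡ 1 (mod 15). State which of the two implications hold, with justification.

(⟹) Suppose r ≡ 1 (mod 15). Write r = 15j + 1. Then (15j + 1)³ = 3375j³ + 675j² + 45j + 1 = 15(225j³ + 45j² + 3j) + 1, so r³ ≡ 1 (mod 15).

(⟸) Conversely, suppose r³ ≡ 1 (mod 15). The only residue r in {0, …, 14} with r³ ≡ 1 (mod 15) is r = 1, so r ≡ 1 (mod 15).

Both directions hold.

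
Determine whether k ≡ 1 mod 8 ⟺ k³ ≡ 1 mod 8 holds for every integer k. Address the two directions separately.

Both directions hold; the statement is true.

(⇒) Suppose k ≡ 1 mod 8. Write k = 8j + 1. Then (8j + 1)³ = 512j³ + 192j² + 24j + 1 = 8(64j³ + 24j² + 3j) + 1, so k³ ≡ 1 (mod 8).

(⇐) For the converse, argue contrapositively. If k ≢ 1 (mod 8), then k is congruent to one of 0, 2, 3, 4, 5, 6, 7 modulo 8, and these give k³ ≡ 0, 0, 3, 0, 5, 0, 7 respectively — never 1.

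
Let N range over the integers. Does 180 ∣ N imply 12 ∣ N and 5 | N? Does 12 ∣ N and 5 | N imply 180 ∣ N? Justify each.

(⟸) This fails: take N = 60. Both 12 ∣ 60 and 5 ∣ 60, yet 60 is not a multiple of 180 (since 60 = 0·180 + 60), so 180 ∤ 60.

(⟹) If 180 ∣ N, write N = 180q. Since 180 = 15·12, N = 12·(15q), so 12 ∣ N; and since 180 = 36·5, N = 5·(36q), so 5 ∣ N.

Only the forward implication holds.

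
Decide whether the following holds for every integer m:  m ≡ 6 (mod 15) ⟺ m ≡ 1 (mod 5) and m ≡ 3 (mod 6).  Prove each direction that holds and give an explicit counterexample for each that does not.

(⟹) This fails: m = 6 gives 6 ≡ 6 (mod 15) but 6 ≡ 0 (mod 6), so the conjunction on the right does not hold.

(⟸) Conversely, if m ≡ 1 (mod 5) and m ≡ 3 (mod 6), then by the Chinese remainder theorem m ≡ 21 (mod 30). Since 21 ≡ 6 (mod 15) and 15 ∣ 30, we get m ≡ 6 (mod 15).

(⇒) fails; (⇐) holds.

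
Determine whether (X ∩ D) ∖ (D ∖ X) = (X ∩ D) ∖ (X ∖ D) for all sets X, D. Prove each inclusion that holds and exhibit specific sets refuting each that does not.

(⟹) Let x ∈ (X ∩ D) ∖ (D ∖ X). Then x ∈ X ∩ D, from which x ∈ (X ∩ D) ∖ (X ∖ D).

(⟸) Let x ∈ (X ∩ D) ∖ (X ∖ D). Then x ∈ X ∩ D, from which x ∈ (X ∩ D) ∖ (D ∖ X).

Both inclusions hold.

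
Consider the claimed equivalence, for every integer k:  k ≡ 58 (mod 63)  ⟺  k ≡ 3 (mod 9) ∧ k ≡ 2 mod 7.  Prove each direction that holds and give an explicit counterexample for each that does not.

Forward direction. This fails: k = 58 gives 58 ≡ 58 (mod 63) but 58 ≡ 4 (mod 9), so the conjunction on the right does not hold.

Converse. This fails: k = 30 satisfies both congruences on the right (30 ≡ 3 mod 9 and 30 ≡ 2 mod 7) yet 30 ≡ 30 (mod 63), not 58.

Neither direction holds.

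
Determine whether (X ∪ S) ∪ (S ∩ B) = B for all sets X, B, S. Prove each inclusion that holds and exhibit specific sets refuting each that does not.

Neither inclusion holds.

Forward inclusion. This inclusion fails. Take X = {1}, B = ∅, S = ∅; then 1 ∈ (X ∪ S) ∪ (S ∩ B) but 1 ∉ B.

Reverse inclusion. This inclusion fails. Take X = ∅, B = {1}, S = ∅; then 1 ∈ B but 1 ∉ (X ∪ S) ∪ (S ∩ B).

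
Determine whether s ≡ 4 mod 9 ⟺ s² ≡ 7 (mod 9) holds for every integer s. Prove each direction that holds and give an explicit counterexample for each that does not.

The forward direction holds; the converse fails.

(⟹) Suppose s ≡ 4 mod 9. Write s = 9j + 4. Then (9j + 4)² = 81j² + 72j + 16 = 9(9j² + 8j + 1) + 7, so s² ≡ 7 (mod 9).

(⟸) This fails: take s = 5. Then 5² = 25 ≡ 7 (mod 9), yet 5 ≡ 5 (mod 9), not 4.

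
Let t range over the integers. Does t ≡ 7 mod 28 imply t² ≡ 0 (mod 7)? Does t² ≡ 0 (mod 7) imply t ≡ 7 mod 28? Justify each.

Forward direction. Suppose t ≡ 7 (mod 28). Then t² ≡ 7² = 49 (mod 28), and since 7 ∣ 28, also t² ≡ 0 (mod 7).

Converse. This fails: take t = 0. Then 0² = 0 ≡ 0 (mod 7), yet 0 ≡ 0 (mod 28), not 7.

Not equivalent: only (⇒) holds.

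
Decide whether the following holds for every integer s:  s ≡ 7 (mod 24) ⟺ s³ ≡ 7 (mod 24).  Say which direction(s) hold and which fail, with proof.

(⟹) Suppose s ≡ 7 (mod 24). Write s = 24j + 7. Then (24j + 7)³ = 13824j³ + 12096j² + 3528j + 343 = 24(576j³ + 504j² + 147j + 14) + 7, so s³ ≡ 7 (mod 24).

(⟸) Conversely, suppose s³ ≡ 7 (mod 24). The only residue r in {0, …, 23} with r³ ≡ 7 (mod 24) is r = 7, so s ≡ 7 (mod 24).

The biconditional holds.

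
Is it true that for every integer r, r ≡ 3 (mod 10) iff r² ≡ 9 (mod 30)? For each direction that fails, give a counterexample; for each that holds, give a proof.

(→) This fails: take r = 13. Then 13 ≡ 3 (mod 10), but 13² = 169 ≡ 19 (mod 30), not 9.

(←) This fails: take r = 27. Then 27² = 729 ≡ 9 (mod 30), yet 27 ≡ 7 (mod 10), not 3.

Neither direction holds.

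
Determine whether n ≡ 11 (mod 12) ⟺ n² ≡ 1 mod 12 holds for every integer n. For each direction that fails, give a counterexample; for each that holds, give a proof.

(⇒) Suppose n ≡ 11 (mod 12). Write n = 12j + 11. Then (12j + 11)² = 144j² + 264j + 121 = 12(12j² + 22j + 10) + 1, so n² ≡ 1 (mod 12).

(⇐) This fails: take n = 1. Then 1² = 1 ≡ 1 (mod 12), yet 1 ≡ 1 (mod 12), not 11.

(⇒) holds; (⇐) fails.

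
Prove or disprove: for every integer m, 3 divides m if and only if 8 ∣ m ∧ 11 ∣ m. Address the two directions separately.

(⟹) This fails: take m = 3. Certainly 3 ∣ 3, but 8 ∤ 3.

(⟸) This fails: take m = 88. Both 8 ∣ 88 and 11 ∣ 88, yet 88 is not a multiple of 3 (since 88 = 29·3 + 1), so 3 ∤ 88.

Neither implication holds.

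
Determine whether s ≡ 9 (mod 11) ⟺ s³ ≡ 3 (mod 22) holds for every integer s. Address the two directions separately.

(⇐) The residues r modulo 22 with r³ ≡ 3 (mod 22) are exactly {9}, and each is ≡ 9 (mod 11).

(⇒) This fails: take s = 20. Then 20 ≡ 9 (mod 11), but 20³ = 8000 ≡ 14 (mod 22), not 3.

The forward direction fails; the converse holds.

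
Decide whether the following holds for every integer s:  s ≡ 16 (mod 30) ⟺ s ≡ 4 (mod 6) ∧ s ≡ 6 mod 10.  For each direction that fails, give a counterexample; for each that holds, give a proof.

Equivalent; both directions hold.

[⇒] Suppose s ≡ 16 (mod 30); write s = 30j + 16. Since 6 ∣ 30, reducing mod 6 gives s ≡ 16 ≡ 4 (mod 6); since 10 ∣ 30, reducing mod 10 gives s ≡ 16 ≡ 6 (mod 10).

[⇐] Conversely, if s ≡ 4 (mod 6) and s ≡ 6 (mod 10), then by the Chinese remainder theorem s ≡ 16 (mod 30). This is exactly s ≡ 16 (mod 30).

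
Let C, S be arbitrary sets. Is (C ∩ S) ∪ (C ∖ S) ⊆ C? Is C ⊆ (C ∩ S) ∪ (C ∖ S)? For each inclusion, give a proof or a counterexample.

Forward inclusion. Let x ∈ (C ∩ S) ∪ (C ∖ S). Then either x ∈ C and x ∉ S; or x ∈ C ∩ S. In each case x ∈ C, so (C ∩ S) ∪ (C ∖ S) ⊆ C.

Reverse inclusion. Let x ∈ C. Then either x ∈ C and x ∉ S; or x ∈ C ∩ S. In each case x ∈ (C ∩ S) ∪ (C ∖ S), so C ⊆ (C ∩ S) ∪ (C ∖ S).

Both inclusions hold.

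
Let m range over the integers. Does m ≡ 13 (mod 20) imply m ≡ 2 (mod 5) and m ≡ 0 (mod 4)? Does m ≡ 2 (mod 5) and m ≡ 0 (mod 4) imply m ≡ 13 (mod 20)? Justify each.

Neither direction holds.

(→) This fails: m = 13 gives 13 ≡ 13 (mod 20) but 13 ≡ 3 (mod 5), so the conjunction on the right does not hold.

(←) This fails: m = 12 satisfies both congruences on the right (12 ≡ 2 mod 5 and 12 ≡ 0 mod 4) yet 12 ≡ 12 (mod 20), not 13.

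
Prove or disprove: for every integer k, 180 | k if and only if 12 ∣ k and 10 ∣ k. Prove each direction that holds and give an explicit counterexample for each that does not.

Not equivalent: only (⇒) holds.

(⟹) If 180 ∣ k, write k = 180q. Since 180 = 15·12, k = 12·(15q), so 12 ∣ k; and since 180 = 18·10, k = 10·(18q), so 10 ∣ k.

(⟸) This fails: take k = 60. Both 12 ∣ 60 and 10 ∣ 60, yet 60 is not a multiple of 180 (since 60 = 0·180 + 60), so 180 ∤ 60.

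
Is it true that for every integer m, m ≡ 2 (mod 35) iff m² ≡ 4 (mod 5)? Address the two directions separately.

Converse. This fails: take m = 3. Then 3² = 9 ≡ 4 (mod 5), yet 3 ≡ 3 (mod 35), not 2.

Forward direction. Suppose m ≡ 2 (mod 35). Then m² ≡ 2² = 4 (mod 35), and since 5 ∣ 35, also m² ≡ 4 (mod 5).

The forward direction holds; the converse fails.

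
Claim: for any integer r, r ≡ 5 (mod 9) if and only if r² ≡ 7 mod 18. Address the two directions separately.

(⟹) This fails: take r = 14. Then 14 ≡ 5 (mod 9), but 14² = 196 ≡ 16 (mod 18), not 7.

(⟸) This fails: take r = 13. Then 13² = 169 ≡ 7 (mod 18), yet 13 ≡ 4 (mod 9), not 5.

Neither direction holds.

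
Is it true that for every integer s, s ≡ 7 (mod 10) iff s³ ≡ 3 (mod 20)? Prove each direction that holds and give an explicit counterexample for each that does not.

Only the converse holds.

(⇒) This fails: take s = 17. Then 17 ≡ 7 (mod 10), but 17³ = 4913 ≡ 13 (mod 20), not 3.

(⇐) Conversely, the residues r modulo 20 with r³ ≡ 3 (mod 20) are exactly {7}, and each is ≡ 7 (mod 10).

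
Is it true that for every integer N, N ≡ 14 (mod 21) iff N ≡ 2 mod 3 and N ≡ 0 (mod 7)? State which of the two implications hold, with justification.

(⇒) Suppose N ≡ 14 (mod 21); write N = 21j + 14. Since 3 ∣ 21, reducing mod 3 gives N ≡ 14 ≡ 2 (mod 3); since 7 ∣ 21, reducing mod 7 gives N ≡ 14 ≡ 0 (mod 7).

(⇐) Conversely, if N ≡ 2 (mod 3) and N ≡ 0 (mod 7), then by the Chinese remainder theorem N ≡ 14 (mod 21). This is exactly N ≡ 14 (mod 21).

The biconditional holds.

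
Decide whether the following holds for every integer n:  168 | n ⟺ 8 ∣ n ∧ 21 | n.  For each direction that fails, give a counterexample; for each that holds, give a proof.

Both implications hold.

[⇒] If 168 ∣ n, write n = 168q. Since 168 = 21·8, n = 8·(21q), so 8 ∣ n; and since 168 = 8·21, n = 21·(8q), so 21 ∣ n.

[⇐] Suppose 8 ∣ n and 21 ∣ n. Any common multiple of 8 and 21 is a multiple of their lcm; here gcd(8, 21) = 1, so lcm(8, 21) = 8·21 = 168, so 168 ∣ n.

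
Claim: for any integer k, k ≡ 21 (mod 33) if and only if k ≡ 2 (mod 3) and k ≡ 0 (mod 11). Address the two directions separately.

Both directions fail.

Forward direction. This fails: k = 21 gives 21 ≡ 21 (mod 33) but 21 ≡ 0 (mod 3), so the conjunction on the right does not hold.

Converse. This fails: k = 11 satisfies both congruences on the right (11 ≡ 2 mod 3 and 11 ≡ 0 mod 11) yet 11 ≡ 11 (mod 33), not 21.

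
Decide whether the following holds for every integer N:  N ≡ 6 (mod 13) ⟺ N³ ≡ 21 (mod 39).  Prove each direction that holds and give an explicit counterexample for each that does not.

Neither implication holds.

(→) This fails: take N = 19. Then 19 ≡ 6 (mod 13), but 19³ = 6859 ≡ 34 (mod 39), not 21.

(←) This fails: take N = 15. Then 15³ = 3375 ≡ 21 (mod 39), yet 15 ≡ 2 (mod 13), not 6.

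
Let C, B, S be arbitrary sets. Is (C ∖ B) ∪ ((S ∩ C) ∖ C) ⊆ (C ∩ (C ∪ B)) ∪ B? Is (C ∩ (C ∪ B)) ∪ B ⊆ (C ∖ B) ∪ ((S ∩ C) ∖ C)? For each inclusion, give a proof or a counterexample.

Only the forward inclusion holds.

(⊆) Let x ∈ (C ∖ B) ∪ ((S ∩ C) ∖ C). Then either x ∈ C and x ∉ B, S; or x ∈ C ∩ S and x ∉ B. In each case x ∈ (C ∩ (C ∪ B)) ∪ B, so (C ∖ B) ∪ ((S ∩ C) ∖ C) ⊆ (C ∩ (C ∪ B)) ∪ B.

(⊇) This inclusion fails. Take C = ∅, B = {1}, S = ∅; then 1 ∈ (C ∩ (C ∪ B)) ∪ B but 1 ∉ (C ∖ B) ∪ ((S ∩ C) ∖ C).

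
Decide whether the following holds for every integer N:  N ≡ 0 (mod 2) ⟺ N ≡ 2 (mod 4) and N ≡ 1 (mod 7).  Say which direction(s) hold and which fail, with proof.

Converse. If N ≡ 2 (mod 4) and N ≡ 1 (mod 7), then by the Chinese remainder theorem N ≡ 22 (mod 28). Since 22 ≡ 0 (mod 2) and 2 ∣ 28, we get N ≡ 0 (mod 2).

Forward direction. This fails: N = 0 gives 0 ≡ 0 (mod 2) but 0 ≡ 0 (mod 4), so the conjunction on the right does not hold.

Only the reverse direction holds.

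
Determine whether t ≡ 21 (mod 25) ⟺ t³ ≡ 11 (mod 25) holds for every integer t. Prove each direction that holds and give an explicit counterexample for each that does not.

Forward direction. Suppose t ≡ 21 (mod 25). Write t = 25j + 21. Then (25j + 21)³ = 15625j³ + 39375j² + 33075j + 9261 = 25(625j³ + 1575j² + 1323j + 370) + 11, so t³ ≡ 11 (mod 25).

Converse. Suppose t³ ≡ 11 (mod 25). The only residue r in {0, …, 24} with r³ ≡ 11 (mod 25) is r = 21, so t ≡ 21 (mod 25).

Equivalent; both directions hold.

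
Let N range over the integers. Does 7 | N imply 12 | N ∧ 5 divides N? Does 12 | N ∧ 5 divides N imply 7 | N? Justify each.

Both directions fail.

(⇒) This fails: take N = 7. Certainly 7 ∣ 7, but 12 ∤ 7.

(⇐) This fails: take N = 60. Both 12 ∣ 60 and 5 ∣ 60, yet 60 is not a multiple of 7 (since 60 = 8·7 + 4), so 7 ∤ 60.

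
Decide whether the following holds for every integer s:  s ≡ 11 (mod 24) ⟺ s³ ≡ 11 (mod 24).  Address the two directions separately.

The biconditional holds.

(→) Suppose s ≡ 11 (mod 24). Write s = 24j + 11. Then (24j + 11)³ = 13824j³ + 19008j² + 8712j + 1331 = 24(576j³ + 792j² + 363j + 55) + 11, so s³ ≡ 11 (mod 24).

(←) Conversely, suppose s³ ≡ 11 (mod 24). The only residue r in {0, …, 23} with r³ ≡ 11 (mod 24) is r = 11, so s ≡ 11 (mod 24).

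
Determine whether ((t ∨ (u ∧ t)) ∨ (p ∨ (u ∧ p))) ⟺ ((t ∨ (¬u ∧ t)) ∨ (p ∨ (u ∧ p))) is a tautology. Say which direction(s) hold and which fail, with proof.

Both directions hold; the statement is true.

(⟹) Assume the antecedent. If p is true, (t ∨ (¬u ∧ t)) ∨ (p ∨ (u ∧ p)) reduces to true regardless of the other variables. If p is false, the antecedent forces (u = F, p = F, t = T) or (u = T, p = F, t = T), and (t ∨ (¬u ∧ t)) ∨ (p ∨ (u ∧ p)) holds there. Either way (t ∨ (¬u ∧ t)) ∨ (p ∨ (u ∧ p)) holds.

(⟸) Assume the antecedent. If p is true, (t ∨ (u ∧ t)) ∨ (p ∨ (u ∧ p)) reduces to true regardless of the other variables. If p is false, the antecedent forces (u = F, p = F, t = T) or (u = T, p = F, t = T), and (t ∨ (u ∧ t)) ∨ (p ∨ (u ∧ p)) holds there. Either way (t ∨ (u ∧ t)) ∨ (p ∨ (u ∧ p)) holds.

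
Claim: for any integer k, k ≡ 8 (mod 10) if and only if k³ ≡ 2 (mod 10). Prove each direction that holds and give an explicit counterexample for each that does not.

Both directions hold; the statement is true.

(→) Suppose k ≡ 8 (mod 10). Write k = 10j + 8. Then (10j + 8)³ = 1000j³ + 2400j² + 1920j + 512 = 10(100j³ + 240j² + 192j + 51) + 2, so k³ ≡ 2 (mod 10).

(←) For the converse, argue contrapositively. If k ≢ 8 (mod 10), then k is congruent to one of 0, 1, 2, 3, 4, 5, 6, 7, 9 modulo 10, and these give k³ ≡ 0, 1, 8, 7, 4, 5, 6, 3, 9 respectively — never 2.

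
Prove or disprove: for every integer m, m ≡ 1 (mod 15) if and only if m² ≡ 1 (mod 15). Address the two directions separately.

(→) Suppose m ≡ 1 (mod 15). Write m = 15j + 1. Then (15j + 1)² = 225j² + 30j + 1 = 15(15j² + 2j) + 1, so m² ≡ 1 (mod 15).

(←) This fails: take m = 4. Then 4² = 16 ≡ 1 (mod 15), yet 4 ≡ 4 (mod 15), not 1.

Not equivalent: only (⇒) holds.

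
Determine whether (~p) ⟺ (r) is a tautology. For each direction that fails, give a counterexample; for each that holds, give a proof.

Neither implication holds.

(⟹) This fails. Under r = F, p = F, the left side is true but the right side is false.

(⟸) This fails. Under r = T, p = T, the left side is false but the right side is true.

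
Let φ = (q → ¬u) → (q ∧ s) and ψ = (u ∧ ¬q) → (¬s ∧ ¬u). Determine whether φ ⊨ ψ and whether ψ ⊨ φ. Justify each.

[⇒] Assume the antecedent. If q is true, (u ∧ ¬q) → (¬s ∧ ¬u) reduces to true regardless of the other variables. If q is false, the antecedent cannot hold. Either way (u ∧ ¬q) → (¬s ∧ ¬u) holds.

[⇐] This fails. Under q = F, u = F, s = F, the left side is false but the right side is true.

Only the forward direction holds.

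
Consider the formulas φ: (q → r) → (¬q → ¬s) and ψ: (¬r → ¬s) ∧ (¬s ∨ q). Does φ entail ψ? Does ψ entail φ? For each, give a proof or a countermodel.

Only the converse holds.

(⟹) This fails. Under r = F, s = T, q = T, the left side is true but the right side is false.

(⟸) Assume the antecedent. If s is true, the antecedent forces (r = T, s = T, q = T), and (q → r) → (¬q → ¬s) holds there. If s is false, (q → r) → (¬q → ¬s) reduces to true regardless of the other variables. Either way (q → r) → (¬q → ¬s) holds.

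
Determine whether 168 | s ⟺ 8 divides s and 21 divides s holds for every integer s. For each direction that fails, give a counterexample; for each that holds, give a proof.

The biconditional holds.

(⟸) Suppose 8 ∣ s and 21 ∣ s. Any common multiple of 8 and 21 is a multiple of their lcm; here gcd(8, 21) = 1, so lcm(8, 21) = 8·21 = 168, so 168 ∣ s.

(⟹) If 168 ∣ s, write s = 168q. Since 168 = 21·8, s = 8·(21q), so 8 ∣ s; and since 168 = 8·21, s = 21·(8q), so 21 ∣ s.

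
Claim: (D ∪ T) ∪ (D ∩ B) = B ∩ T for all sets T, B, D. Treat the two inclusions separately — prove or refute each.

(⊆) fails; (⊇) holds.

(⊆) This inclusion fails. Take T = {1}, B = ∅, D = ∅; then 1 ∈ (D ∪ T) ∪ (D ∩ B) but 1 ∉ B ∩ T.

(⊇) Let x ∈ B ∩ T. Then either x ∈ T ∩ B and x ∉ D; or x ∈ T ∩ B ∩ D. In each case x ∈ (D ∪ T) ∪ (D ∩ B), so B ∩ T ⊆ (D ∪ T) ∪ (D ∩ B).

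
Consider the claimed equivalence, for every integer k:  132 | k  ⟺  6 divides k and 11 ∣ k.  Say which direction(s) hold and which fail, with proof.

Only the forward implication holds.

(→) If 132 ∣ k, write k = 132q. Since 132 = 22·6, k = 6·(22q), so 6 ∣ k; and since 132 = 12·11, k = 11·(12q), so 11 ∣ k.

(←) This fails: take k = 66. Both 6 ∣ 66 and 11 ∣ 66, yet 66 is not a multiple of 132 (since 66 = 0·132 + 66), so 132 ∤ 66.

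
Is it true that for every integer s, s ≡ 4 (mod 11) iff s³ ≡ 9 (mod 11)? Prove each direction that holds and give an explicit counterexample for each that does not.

Equivalent; both directions hold.

Forward direction. Suppose s ≡ 4 (mod 11). Write s = 11j + 4. Then (11j + 4)³ = 1331j³ + 1452j² + 528j + 64 = 11(121j³ + 132j² + 48j + 5) + 9, so s³ ≡ 9 (mod 11).

Converse. For the converse, argue contrapositively. If s ≢ 4 (mod 11), then s is congruent to one of 0, 1, 2, 3, 5, 6, 7, 8, 9, 10 modulo 11, and these give s³ ≡ 0, 1, 8, 5, 4, 7, 2, 6, 3, 10 respectively — never 9.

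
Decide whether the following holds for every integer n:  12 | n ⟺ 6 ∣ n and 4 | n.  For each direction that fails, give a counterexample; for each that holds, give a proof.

(⟸) Suppose 6 ∣ n and 4 ∣ n. Any common multiple of 6 and 4 is a multiple of their lcm; here lcm(6, 4) = 6·4/gcd(6, 4) = 24/2 = 12, so 12 ∣ n.

(⟹) If 12 ∣ n, write n = 12q. Since 12 = 2·6, n = 6·(2q), so 6 ∣ n; and since 12 = 3·4, n = 4·(3q), so 4 ∣ n.

Both directions hold; the statement is true.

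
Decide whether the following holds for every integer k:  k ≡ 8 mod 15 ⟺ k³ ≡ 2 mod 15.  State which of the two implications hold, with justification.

(→) Suppose k ≡ 8 mod 15. Write k = 15j + 8. Then (15j + 8)³ = 3375j³ + 5400j² + 2880j + 512 = 15(225j³ + 360j² + 192j + 34) + 2, so k³ ≡ 2 (mod 15).

(←) Conversely, suppose k³ ≡ 2 (mod 15). The only residue r in {0, …, 14} with r³ ≡ 2 (mod 15) is r = 8, so k ≡ 8 (mod 15).

Both directions hold.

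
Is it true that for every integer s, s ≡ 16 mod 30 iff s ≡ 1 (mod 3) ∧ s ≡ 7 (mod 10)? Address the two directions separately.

Neither direction holds.

[⇒] This fails: s = 16 gives 16 ≡ 16 (mod 30) but 16 ≡ 6 (mod 10), so the conjunction on the right does not hold.

[⇐] This fails: s = 7 satisfies both congruences on the right (7 ≡ 1 mod 3 and 7 ≡ 7 mod 10) yet 7 ≡ 7 (mod 30), not 16.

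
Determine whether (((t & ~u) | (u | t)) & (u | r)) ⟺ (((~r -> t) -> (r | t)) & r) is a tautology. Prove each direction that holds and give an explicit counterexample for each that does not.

Both directions fail.

(⇒) This fails. Under r = F, t = F, u = T, the left side is true but the right side is false.

(⇐) This fails. Under r = T, t = F, u = F, the left side is false but the right side is true.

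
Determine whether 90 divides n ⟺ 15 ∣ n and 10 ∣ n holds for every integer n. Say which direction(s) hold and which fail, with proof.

Not equivalent: only (⇒) holds.

[⇐] This fails: take n = 30. Both 15 ∣ 30 and 10 ∣ 30, yet 30 is not a multiple of 90 (since 30 = 0·90 + 30), so 90 ∤ 30.

[⇒] If 90 ∣ n, write n = 90q. Since 90 = 6·15, n = 15·(6q), so 15 ∣ n; and since 90 = 9·10, n = 10·(9q), so 10 ∣ n.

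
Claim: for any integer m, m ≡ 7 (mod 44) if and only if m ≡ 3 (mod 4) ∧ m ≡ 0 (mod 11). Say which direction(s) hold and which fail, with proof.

(→) This fails: m = 7 gives 7 ≡ 7 (mod 44) but 7 ≡ 7 (mod 11), so the conjunction on the right does not hold.

(←) This fails: m = 11 satisfies both congruences on the right (11 ≡ 3 mod 4 and 11 ≡ 0 mod 11) yet 11 ≡ 11 (mod 44), not 7.

Neither implication holds.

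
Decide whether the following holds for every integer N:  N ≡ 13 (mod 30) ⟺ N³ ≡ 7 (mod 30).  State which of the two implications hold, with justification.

(→) Suppose N ≡ 13 (mod 30). Write N = 30j + 13. Then (30j + 13)³ = 27000j³ + 35100j² + 15210j + 2197 = 30(900j³ + 1170j² + 507j + 73) + 7, so N³ ≡ 7 (mod 30).

(←) Conversely, suppose N³ ≡ 7 (mod 30). The only residue r in {0, …, 29} with r³ ≡ 7 (mod 30) is r = 13, so N ≡ 13 (mod 30).

Both directions hold.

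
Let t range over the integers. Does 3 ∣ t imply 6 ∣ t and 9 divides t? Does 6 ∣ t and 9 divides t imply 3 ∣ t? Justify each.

The forward direction fails; the converse holds.

Forward direction. This fails: take t = 3. Certainly 3 ∣ 3, but 6 ∤ 3.

Converse. Suppose 6 ∣ t and 9 ∣ t. Any common multiple of 6 and 9 is a multiple of their lcm; here lcm(6, 9) = 6·9/gcd(6, 9) = 54/3 = 18, so 18 ∣ t. Since 3 ∣ 18, it follows that 3 ∣ t.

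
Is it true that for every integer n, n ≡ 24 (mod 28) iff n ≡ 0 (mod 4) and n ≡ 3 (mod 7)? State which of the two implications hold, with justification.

Both implications hold.

[⇒] Suppose n ≡ 24 (mod 28); write n = 28j + 24. Since 4 ∣ 28, reducing mod 4 gives n ≡ 24 ≡ 0 (mod 4); since 7 ∣ 28, reducing mod 7 gives n ≡ 24 ≡ 3 (mod 7).

[⇐] Conversely, if n ≡ 0 (mod 4) and n ≡ 3 (mod 7), then by the Chinese remainder theorem n ≡ 24 (mod 28). This is exactly n ≡ 24 (mod 28).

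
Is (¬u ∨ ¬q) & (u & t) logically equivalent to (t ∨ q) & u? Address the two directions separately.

The forward direction holds; the converse fails.

(⇒) Assume the antecedent. If u is true, the antecedent forces (u = T, q = F, t = T), and (t ∨ q) & u holds there. If u is false, the antecedent cannot hold. Either way (t ∨ q) & u holds.

(⇐) This fails. Under u = T, q = T, t = F, the left side is false but the right side is true.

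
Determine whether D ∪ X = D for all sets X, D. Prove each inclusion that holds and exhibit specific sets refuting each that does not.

Only the reverse inclusion holds.

Forward inclusion. This inclusion fails. Take X = {1}, D = ∅; then 1 ∈ D ∪ X but 1 ∉ D.

Reverse inclusion. Let x ∈ D. Then either x ∈ D and x ∉ X; or x ∈ X ∩ D. In each case x ∈ D ∪ X, so D ⊆ D ∪ X.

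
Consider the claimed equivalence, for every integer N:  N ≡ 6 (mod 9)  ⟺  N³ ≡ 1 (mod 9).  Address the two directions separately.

Neither implication holds.

[⇒] This fails: take N = 6. Then 6 ≡ 6 (mod 9), but 6³ = 216 ≡ 0 (mod 9), not 1.

[⇐] This fails: take N = 1. Then 1³ = 1 ≡ 1 (mod 9), yet 1 ≡ 1 (mod 9), not 6.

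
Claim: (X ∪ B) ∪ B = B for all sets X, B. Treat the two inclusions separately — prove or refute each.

(⊆) This inclusion fails. Take X = {1}, B = ∅; then 1 ∈ (X ∪ B) ∪ B but 1 ∉ B.

(⊇) Let x ∈ B. Then either x ∈ B and x ∉ X; or x ∈ X ∩ B. In each case x ∈ (X ∪ B) ∪ B, so B ⊆ (X ∪ B) ∪ B.

(⊆) fails; (⊇) holds.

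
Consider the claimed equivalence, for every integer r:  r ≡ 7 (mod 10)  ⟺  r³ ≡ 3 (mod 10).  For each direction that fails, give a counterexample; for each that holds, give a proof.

Both directions hold; the statement is true.

(→) Suppose r ≡ 7 (mod 10). Write r = 10j + 7. Then (10j + 7)³ = 1000j³ + 2100j² + 1470j + 343 = 10(100j³ + 210j² + 147j + 34) + 3, so r³ ≡ 3 (mod 10).

(←) Conversely, suppose r³ ≡ 3 (mod 10). The only residue r in {0, …, 9} with r³ ≡ 3 (mod 10) is r = 7, so r ≡ 7 (mod 10).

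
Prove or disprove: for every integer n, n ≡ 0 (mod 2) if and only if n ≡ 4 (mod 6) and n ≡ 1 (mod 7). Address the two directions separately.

Only the reverse direction holds.

(⟹) This fails: n = 0 gives 0 ≡ 0 (mod 2) but 0 ≡ 0 (mod 6), so the conjunction on the right does not hold.

(⟸) Conversely, if n ≡ 4 (mod 6) and n ≡ 1 (mod 7), then by the Chinese remainder theorem n ≡ 22 (mod 42). Since 22 ≡ 0 (mod 2) and 2 ∣ 42, we get n ≡ 0 (mod 2).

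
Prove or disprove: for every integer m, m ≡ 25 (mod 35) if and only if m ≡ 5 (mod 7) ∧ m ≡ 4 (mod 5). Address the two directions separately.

(⇒) fails and (⇐) fails.

(⟹) This fails: m = 25 gives 25 ≡ 25 (mod 35) but 25 ≡ 4 (mod 7), so the conjunction on the right does not hold.

(⟸) This fails: m = 19 satisfies both congruences on the right (19 ≡ 5 mod 7 and 19 ≡ 4 mod 5) yet 19 ≡ 19 (mod 35), not 25.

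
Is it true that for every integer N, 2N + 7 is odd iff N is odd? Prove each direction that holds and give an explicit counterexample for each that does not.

Only the converse holds.

(→) This fails: take N = 6. Then 2N + 7 = 19, which is odd, yet N = 6 is even, not odd.

(←) Suppose N is odd. Since 2 is even, 2N is even for every N, so 2N + 7 has the same parity as 7, which is odd. Hence 2N + 7 is odd.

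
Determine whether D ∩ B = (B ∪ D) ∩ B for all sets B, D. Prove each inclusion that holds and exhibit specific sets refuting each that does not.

The sets are not equal: only the forward inclusion holds.

(⟹) Let x ∈ D ∩ B. Then x ∈ B ∩ D, from which x ∈ (B ∪ D) ∩ B.

(⟸) This inclusion fails. Take B = {1}, D = ∅; then 1 ∈ (B ∪ D) ∩ B but 1 ∉ D ∩ B.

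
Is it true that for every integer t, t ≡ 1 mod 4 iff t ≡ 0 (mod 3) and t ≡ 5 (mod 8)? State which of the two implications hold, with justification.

Only the reverse direction holds.

(⟸) If t ≡ 0 (mod 3) and t ≡ 5 (mod 8), then by the Chinese remainder theorem t ≡ 21 (mod 24). Since 21 ≡ 1 (mod 4) and 4 ∣ 24, we get t ≡ 1 (mod 4).

(⟹) This fails: t = 1 gives 1 ≡ 1 (mod 4) but 1 ≡ 1 (mod 3), so the conjunction on the right does not hold.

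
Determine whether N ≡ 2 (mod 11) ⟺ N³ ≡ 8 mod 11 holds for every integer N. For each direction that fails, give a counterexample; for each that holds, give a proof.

Forward direction. Suppose N ≡ 2 (mod 11). Write N = 11j + 2. Then (11j + 2)³ = 1331j³ + 726j² + 132j + 8 = 11(121j³ + 66j² + 12j) + 8, so N³ ≡ 8 (mod 11).

Converse. Suppose N³ ≡ 8 (mod 11). The only residue r in {0, …, 10} with r³ ≡ 8 (mod 11) is r = 2, so N ≡ 2 (mod 11).

Both directions hold; the statement is true.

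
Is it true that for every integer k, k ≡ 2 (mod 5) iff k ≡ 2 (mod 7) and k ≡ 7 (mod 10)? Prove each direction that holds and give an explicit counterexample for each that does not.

Not equivalent: only (⇐) holds.

(⇒) This fails: k = 32 gives 32 ≡ 2 (mod 5) but 32 ≡ 4 (mod 7), so the conjunction on the right does not hold.

(⇐) Conversely, if k ≡ 2 (mod 7) and k ≡ 7 (mod 10), then by the Chinese remainder theorem k ≡ 37 (mod 70). Since 37 ≡ 2 (mod 5) and 5 ∣ 70, we get k ≡ 2 (mod 5).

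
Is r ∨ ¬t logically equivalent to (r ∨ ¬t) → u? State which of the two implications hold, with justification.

Neither direction holds.

(⟹) This fails. Under r = F, u = F, t = F, the left side is true but the right side is false.

(⟸) This fails. Under r = F, u = F, t = T, the left side is false but the right side is true.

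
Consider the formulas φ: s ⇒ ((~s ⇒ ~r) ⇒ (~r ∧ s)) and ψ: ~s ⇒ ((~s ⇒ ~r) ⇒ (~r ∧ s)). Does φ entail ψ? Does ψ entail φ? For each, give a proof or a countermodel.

(⇒) fails and (⇐) fails.

(⟹) This fails. Under r = F, s = F, the left side is true but the right side is false.

(⟸) This fails. Under r = T, s = T, the left side is false but the right side is true.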